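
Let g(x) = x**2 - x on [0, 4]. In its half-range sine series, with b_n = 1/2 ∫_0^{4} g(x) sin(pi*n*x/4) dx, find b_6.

b_6 = 1/2 ∫_0^{4} (x**2 - x) sin(3*pi*x/2) dx.
Integrating by parts twice (tabular method), an antiderivative of (x**2 - x) sin(3*pi*x/2) is -2*x**2*cos(3*pi*x/2)/(3*pi) + 8*x*sin(3*pi*x/2)/(9*pi**2) + 2*x*cos(3*pi*x/2)/(3*pi) - 4*sin(3*pi*x/2)/(9*pi**2) + 16*cos(3*pi*x/2)/(27*pi**3); evaluating from 0 to 4: ∫_{0}^{4} (x**2 - x) sin(3*pi*x/2) dx = (-8/pi + 16/(27*pi**3)) - (16/(27*pi**3)) = -8/pi.
Hence b_6 = (1/2)·(-8/pi) = -4/pi.

-4/pi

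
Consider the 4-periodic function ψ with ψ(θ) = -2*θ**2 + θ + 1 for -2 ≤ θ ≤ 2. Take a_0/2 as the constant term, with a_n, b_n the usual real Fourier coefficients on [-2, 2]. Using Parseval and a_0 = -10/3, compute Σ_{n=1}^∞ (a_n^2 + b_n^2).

632/45

Parseval: a_0^2/2 + Σ_{n≥1} (a_n^2+b_n^2) = 1/2 ∫_{-2}^{2} ψ(θ)^2 dθ = 98/5.
Subtract a_0^2/2 = 50/9: Σ (a_n^2+b_n^2) = 632/45.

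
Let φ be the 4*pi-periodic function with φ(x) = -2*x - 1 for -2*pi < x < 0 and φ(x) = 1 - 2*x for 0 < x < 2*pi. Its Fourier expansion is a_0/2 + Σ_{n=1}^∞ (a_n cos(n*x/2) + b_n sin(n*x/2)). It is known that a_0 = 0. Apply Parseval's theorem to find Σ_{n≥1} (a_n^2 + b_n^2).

-8*pi + 2 + 32*pi**2/3

Parseval: a_0^2/2 + Σ_{n≥1} (a_n^2+b_n^2) = (1/(2*pi)) ∫_{-2*pi}^{2*pi} φ(x)^2 dx = -8*pi + 2 + 32*pi**2/3.
Subtract a_0^2/2 = 0: Σ (a_n^2+b_n^2) = -8*pi + 2 + 32*pi**2/3.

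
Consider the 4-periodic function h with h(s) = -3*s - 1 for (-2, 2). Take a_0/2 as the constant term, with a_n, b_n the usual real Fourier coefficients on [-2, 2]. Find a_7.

a_7 = 1/2 ∫_{-2}^{2} h(s) cos(7*pi*s/2) ds.
Integrating by parts (boundary term plus one more integral), an antiderivative of (-3*s - 1) cos(7*pi*s/2) is -6*s*sin(7*pi*s/2)/(7*pi) - 2*sin(7*pi*s/2)/(7*pi) - 12*cos(7*pi*s/2)/(49*pi**2); evaluating from -2 to 2: ∫_{-2}^{2} (-3*s - 1) cos(7*pi*s/2) ds = (12/(49*pi**2)) - (12/(49*pi**2)) = 0.
Hence a_7 = (1/2)·(0) = 0.

0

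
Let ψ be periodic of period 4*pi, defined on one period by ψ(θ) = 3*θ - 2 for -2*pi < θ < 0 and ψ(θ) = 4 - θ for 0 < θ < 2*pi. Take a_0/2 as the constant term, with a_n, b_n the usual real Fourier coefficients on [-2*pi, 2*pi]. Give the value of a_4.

0

a_4 = (1/(2*pi)) ∫_{-2*pi}^{2*pi} ψ(θ) cos(2*θ) dθ.
Split the integral at the breakpoints.
Integrating by parts (boundary term plus one more integral), an antiderivative of (3*θ - 2) cos(2*θ) is 3*θ*sin(2*θ)/2 - sin(2*θ) + 3*cos(2*θ)/4; evaluating from -2*pi to 0: ∫_{-2*pi}^{0} (3*θ - 2) cos(2*θ) dθ = (3/4) - (3/4) = 0.
Integrating by parts (boundary term plus one more integral), an antiderivative of (4 - θ) cos(2*θ) is -θ*sin(2*θ)/2 + 2*sin(2*θ) - cos(2*θ)/4; evaluating from 0 to 2*pi: ∫_{0}^{2*pi} (4 - θ) cos(2*θ) dθ = (-1/4) - (-1/4) = 0.
Summing the pieces and multiplying by (1/(2*pi)) gives a_4 = 0.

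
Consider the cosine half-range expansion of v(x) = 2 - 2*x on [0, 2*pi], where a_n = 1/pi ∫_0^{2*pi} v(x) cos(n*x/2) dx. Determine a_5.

16/(25*pi)

a_5 = 1/pi ∫_0^{2*pi} (2 - 2*x) cos(5*x/2) dx.
Integrating by parts (boundary term plus one more integral), an antiderivative of (2 - 2*x) cos(5*x/2) is -4*x*sin(5*x/2)/5 + 4*sin(5*x/2)/5 - 8*cos(5*x/2)/25; evaluating from 0 to 2*pi: ∫_{0}^{2*pi} (2 - 2*x) cos(5*x/2) dx = (8/25) - (-8/25) = 16/25.
Hence a_5 = (1/pi)·(16/25) = 16/(25*pi).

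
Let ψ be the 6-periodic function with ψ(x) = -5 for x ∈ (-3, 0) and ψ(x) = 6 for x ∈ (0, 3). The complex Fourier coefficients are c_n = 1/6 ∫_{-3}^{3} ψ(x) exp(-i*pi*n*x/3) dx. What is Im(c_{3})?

Since ψ is real-valued, Im(c_{3}) = -1/6 ∫_{-3}^{3} ψ(x) sin(pi*x) dx = -b_{3}/2.
Split the integral at the breakpoints.
Directly, an antiderivative of (-5) sin(pi*x) is 5*cos(pi*x)/pi; evaluating from -3 to 0: ∫_{-3}^{0} (-5) sin(pi*x) dx = (5/pi) - (-5/pi) = 10/pi.
Directly, an antiderivative of (6) sin(pi*x) is -6*cos(pi*x)/pi; evaluating from 0 to 3: ∫_{0}^{3} (6) sin(pi*x) dx = (6/pi) - (-6/pi) = 12/pi.
So ∫_{-3}^{3} ψ(x) sin(pi*x) dx = 22/pi.
Hence Im(c_{3}) = (-1/6)·(22/pi) = -11/(3*pi).

-11/(3*pi)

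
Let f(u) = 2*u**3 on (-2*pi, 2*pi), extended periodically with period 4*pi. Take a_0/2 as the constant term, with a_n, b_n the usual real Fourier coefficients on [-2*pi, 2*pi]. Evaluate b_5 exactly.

-192/125 + 32*pi**2/5

b_5 = (1/(2*pi)) ∫_{-2*pi}^{2*pi} f(u) sin(5*u/2) du.
f is odd and sin(5*u/2) is odd, so the integrand is even and b_5 = 1/pi ∫_0^{2*pi} f(u) sin(5*u/2) du.
Integrating by parts three times (tabular method), an antiderivative of (2*u**3) sin(5*u/2) is -4*u**3*cos(5*u/2)/5 + 24*u**2*sin(5*u/2)/25 + 96*u*cos(5*u/2)/125 - 192*sin(5*u/2)/625; evaluating from 0 to 2*pi: ∫_{0}^{2*pi} (2*u**3) sin(5*u/2) du = (32*pi*(-6 + 25*pi**2)/125) - (0) = 32*pi*(-6 + 25*pi**2)/125.
Hence b_5 = (1/pi)·(32*pi*(-6 + 25*pi**2)/125) = -192/125 + 32*pi**2/5.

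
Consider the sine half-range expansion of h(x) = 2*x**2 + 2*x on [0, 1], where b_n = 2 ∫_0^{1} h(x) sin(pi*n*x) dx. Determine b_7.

b_7 = 2 ∫_0^{1} (2*x**2 + 2*x) sin(7*pi*x) dx.
Integrating by parts twice (tabular method), an antiderivative of (2*x**2 + 2*x) sin(7*pi*x) is -2*x**2*cos(7*pi*x)/(7*pi) + 4*x*sin(7*pi*x)/(49*pi**2) - 2*x*cos(7*pi*x)/(7*pi) + 2*sin(7*pi*x)/(49*pi**2) + 4*cos(7*pi*x)/(343*pi**3); evaluating from 0 to 1: ∫_{0}^{1} (2*x**2 + 2*x) sin(7*pi*x) dx = (4*(-1 + 49*pi**2)/(343*pi**3)) - (4/(343*pi**3)) = 4*(-2 + 49*pi**2)/(343*pi**3).
Hence b_7 = 2·(4*(-2 + 49*pi**2)/(343*pi**3)) = 8*(-2 + 49*pi**2)/(343*pi**3).

8*(-2 + 49*pi**2)/(343*pi**3)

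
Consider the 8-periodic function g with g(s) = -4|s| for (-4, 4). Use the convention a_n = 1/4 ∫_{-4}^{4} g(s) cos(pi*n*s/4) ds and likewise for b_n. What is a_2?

0

a_2 = 1/4 ∫_{-4}^{4} g(s) cos(pi*s/2) ds.
g is even and cos(pi*s/2) is even, so the integrand is even and a_2 = 1/2 ∫_0^{4} g(s) cos(pi*s/2) ds.
Integrating by parts (boundary term plus one more integral), an antiderivative of (-4*s) cos(pi*s/2) is -8*s*sin(pi*s/2)/pi - 16*cos(pi*s/2)/pi**2; evaluating from 0 to 4: ∫_{0}^{4} (-4*s) cos(pi*s/2) ds = (-16/pi**2) - (-16/pi**2) = 0.
Hence a_2 = (1/2)·(0) = 0.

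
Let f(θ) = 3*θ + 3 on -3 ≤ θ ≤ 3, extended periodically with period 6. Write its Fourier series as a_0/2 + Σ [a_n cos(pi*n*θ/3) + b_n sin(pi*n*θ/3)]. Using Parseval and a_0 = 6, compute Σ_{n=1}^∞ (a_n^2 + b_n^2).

Parseval: a_0^2/2 + Σ_{n≥1} (a_n^2+b_n^2) = 1/3 ∫_{-3}^{3} f(θ)^2 dθ = 72.
Subtract a_0^2/2 = 18: Σ (a_n^2+b_n^2) = 54.

54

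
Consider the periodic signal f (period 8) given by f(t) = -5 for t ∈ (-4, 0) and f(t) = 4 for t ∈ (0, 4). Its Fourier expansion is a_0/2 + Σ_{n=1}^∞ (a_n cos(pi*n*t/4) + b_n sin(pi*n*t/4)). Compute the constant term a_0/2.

a_0 = 1/4 ∫_{-4}^{4} f(t) dt = 1/4 · (-4) = -1.
So the constant term a_0/2 = -1/2.

-1/2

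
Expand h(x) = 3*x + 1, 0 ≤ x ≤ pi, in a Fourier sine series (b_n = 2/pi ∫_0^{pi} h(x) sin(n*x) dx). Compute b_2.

-3

b_2 = 2/pi ∫_0^{pi} (3*x + 1) sin(2*x) dx.
Integrating by parts (boundary term plus one more integral), an antiderivative of (3*x + 1) sin(2*x) is -3*x*cos(2*x)/2 + 3*sin(2*x)/4 - cos(2*x)/2; evaluating from 0 to pi: ∫_{0}^{pi} (3*x + 1) sin(2*x) dx = (-3*pi/2 - 1/2) - (-1/2) = -3*pi/2.
Hence b_2 = (2/pi)·(-3*pi/2) = -3.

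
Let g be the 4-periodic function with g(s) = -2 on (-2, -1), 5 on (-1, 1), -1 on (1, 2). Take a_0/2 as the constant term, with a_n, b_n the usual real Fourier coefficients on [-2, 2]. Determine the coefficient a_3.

-13/(3*pi)

a_3 = 1/2 ∫_{-2}^{2} g(s) cos(3*pi*s/2) ds.
Split the integral at the breakpoints.
Directly, an antiderivative of (-2) cos(3*pi*s/2) is -4*sin(3*pi*s/2)/(3*pi); evaluating from -2 to -1: ∫_{-2}^{-1} (-2) cos(3*pi*s/2) ds = (-4/(3*pi)) - (0) = -4/(3*pi).
Directly, an antiderivative of (5) cos(3*pi*s/2) is 10*sin(3*pi*s/2)/(3*pi); evaluating from -1 to 1: ∫_{-1}^{1} (5) cos(3*pi*s/2) ds = (-10/(3*pi)) - (10/(3*pi)) = -20/(3*pi).
Directly, an antiderivative of (-1) cos(3*pi*s/2) is -2*sin(3*pi*s/2)/(3*pi); evaluating from 1 to 2: ∫_{1}^{2} (-1) cos(3*pi*s/2) ds = (0) - (2/(3*pi)) = -2/(3*pi).
Summing the pieces and multiplying by (1/2) gives a_3 = -13/(3*pi).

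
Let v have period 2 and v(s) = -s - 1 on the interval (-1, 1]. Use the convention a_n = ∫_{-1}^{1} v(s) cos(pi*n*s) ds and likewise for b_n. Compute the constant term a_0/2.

-1

a_0 = ∫_{-1}^{1} v(s) ds = -2.
So the constant term a_0/2 = -1.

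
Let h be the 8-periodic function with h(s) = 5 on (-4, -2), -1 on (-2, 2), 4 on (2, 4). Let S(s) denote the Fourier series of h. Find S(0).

-1

h is continuous at s = 0 with value -1, so the series converges to -1 there.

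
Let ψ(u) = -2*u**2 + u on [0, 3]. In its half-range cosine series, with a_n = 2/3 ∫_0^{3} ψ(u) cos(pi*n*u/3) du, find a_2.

-18/pi**2

a_2 = 2/3 ∫_0^{3} (-2*u**2 + u) cos(2*pi*u/3) du.
Integrating by parts twice (tabular method), an antiderivative of (-2*u**2 + u) cos(2*pi*u/3) is -3*u**2*sin(2*pi*u/3)/pi + 3*u*sin(2*pi*u/3)/(2*pi) - 9*u*cos(2*pi*u/3)/pi**2 + 27*sin(2*pi*u/3)/(2*pi**3) + 9*cos(2*pi*u/3)/(4*pi**2); evaluating from 0 to 3: ∫_{0}^{3} (-2*u**2 + u) cos(2*pi*u/3) du = (-99/(4*pi**2)) - (9/(4*pi**2)) = -27/pi**2.
Hence a_2 = (2/3)·(-27/pi**2) = -18/pi**2.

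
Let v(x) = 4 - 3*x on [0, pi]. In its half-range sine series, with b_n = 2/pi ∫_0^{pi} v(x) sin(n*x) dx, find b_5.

2*(8 - 3*pi)/(5*pi)

b_5 = 2/pi ∫_0^{pi} (4 - 3*x) sin(5*x) dx.
Integrating by parts (boundary term plus one more integral), an antiderivative of (4 - 3*x) sin(5*x) is 3*x*cos(5*x)/5 - 3*sin(5*x)/25 - 4*cos(5*x)/5; evaluating from 0 to pi: ∫_{0}^{pi} (4 - 3*x) sin(5*x) dx = (4/5 - 3*pi/5) - (-4/5) = 8/5 - 3*pi/5.
Hence b_5 = (2/pi)·(8/5 - 3*pi/5) = 2*(8 - 3*pi)/(5*pi).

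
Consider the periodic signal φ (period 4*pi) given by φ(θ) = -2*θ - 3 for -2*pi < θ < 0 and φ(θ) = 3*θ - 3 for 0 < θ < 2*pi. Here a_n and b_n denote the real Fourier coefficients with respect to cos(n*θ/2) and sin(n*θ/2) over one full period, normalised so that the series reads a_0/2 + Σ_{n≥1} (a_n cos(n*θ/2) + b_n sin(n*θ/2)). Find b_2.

-1

b_2 = (1/(2*pi)) ∫_{-2*pi}^{2*pi} φ(θ) sin(θ) dθ.
Split the integral at the breakpoints.
Integrating by parts (boundary term plus one more integral), an antiderivative of (-2*θ - 3) sin(θ) is 2*θ*cos(θ) - 2*sin(θ) + 3*cos(θ); evaluating from -2*pi to 0: ∫_{-2*pi}^{0} (-2*θ - 3) sin(θ) dθ = (3) - (3 - 4*pi) = 4*pi.
Integrating by parts (boundary term plus one more integral), an antiderivative of (3*θ - 3) sin(θ) is -3*θ*cos(θ) + 3*sin(θ) + 3*cos(θ); evaluating from 0 to 2*pi: ∫_{0}^{2*pi} (3*θ - 3) sin(θ) dθ = (3 - 6*pi) - (3) = -6*pi.
Summing the pieces and multiplying by (1/(2*pi)) gives b_2 = -1.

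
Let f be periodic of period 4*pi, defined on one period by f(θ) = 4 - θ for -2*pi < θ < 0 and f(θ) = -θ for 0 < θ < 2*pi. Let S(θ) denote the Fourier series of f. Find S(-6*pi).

θ = -6*pi differs from θ = 2*pi by -2 full period(s), and the series is 4*pi-periodic.
At θ = 2*pi the one-sided limits are f(2*pi^-) = -2*pi and f(2*pi^+) = 4 + 2*pi.
By Dirichlet's theorem the series converges to their average, [(-2*pi) + (4 + 2*pi)]/2 = 2.

2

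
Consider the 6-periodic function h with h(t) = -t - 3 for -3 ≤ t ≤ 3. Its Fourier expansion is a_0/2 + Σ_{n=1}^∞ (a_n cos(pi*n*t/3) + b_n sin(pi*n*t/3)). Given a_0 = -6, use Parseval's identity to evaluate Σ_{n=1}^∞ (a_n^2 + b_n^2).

6

Parseval: a_0^2/2 + Σ_{n≥1} (a_n^2+b_n^2) = 1/3 ∫_{-3}^{3} h(t)^2 dt = 24.
Subtract a_0^2/2 = 18: Σ (a_n^2+b_n^2) = 6.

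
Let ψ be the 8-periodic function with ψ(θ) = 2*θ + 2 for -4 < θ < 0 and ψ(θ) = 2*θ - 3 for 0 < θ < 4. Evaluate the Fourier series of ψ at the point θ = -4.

θ = -4 differs from θ = 4 by -1 full period(s), and the series is 8-periodic.
At θ = 4 the one-sided limits are ψ(4^-) = 5 and ψ(4^+) = -6.
By Dirichlet's theorem the series converges to their average, [(5) + (-6)]/2 = -1/2.

-1/2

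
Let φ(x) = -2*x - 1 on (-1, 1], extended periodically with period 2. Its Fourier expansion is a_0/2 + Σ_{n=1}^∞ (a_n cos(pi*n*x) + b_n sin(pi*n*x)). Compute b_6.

2/(3*pi)

b_6 = ∫_{-1}^{1} φ(x) sin(6*pi*x) dx.
Integrating by parts (boundary term plus one more integral), an antiderivative of (-2*x - 1) sin(6*pi*x) is x*cos(6*pi*x)/(3*pi) - sin(6*pi*x)/(18*pi**2) + cos(6*pi*x)/(6*pi); evaluating from -1 to 1: ∫_{-1}^{1} (-2*x - 1) sin(6*pi*x) dx = (1/(2*pi)) - (-1/(6*pi)) = 2/(3*pi).
Hence b_6 = 2/(3*pi).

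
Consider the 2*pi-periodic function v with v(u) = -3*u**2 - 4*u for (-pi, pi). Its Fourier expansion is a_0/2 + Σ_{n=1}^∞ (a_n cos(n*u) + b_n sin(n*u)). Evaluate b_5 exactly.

-8/5

b_5 = 1/pi ∫_{-pi}^{pi} v(u) sin(5*u) du.
Integrating by parts twice (tabular method), an antiderivative of (-3*u**2 - 4*u) sin(5*u) is 3*u**2*cos(5*u)/5 - 6*u*sin(5*u)/25 + 4*u*cos(5*u)/5 - 4*sin(5*u)/25 - 6*cos(5*u)/125; evaluating from -pi to pi: ∫_{-pi}^{pi} (-3*u**2 - 4*u) sin(5*u) du = (-3*pi**2/5 - 4*pi/5 + 6/125) - (-3*pi**2/5 + 6/125 + 4*pi/5) = -8*pi/5.
Hence b_5 = (1/pi)·(-8*pi/5) = -8/5.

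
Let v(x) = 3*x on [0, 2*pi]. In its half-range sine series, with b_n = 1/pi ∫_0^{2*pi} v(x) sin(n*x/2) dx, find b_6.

-2

b_6 = 1/pi ∫_0^{2*pi} (3*x) sin(3*x) dx.
Integrating by parts (boundary term plus one more integral), an antiderivative of (3*x) sin(3*x) is -x*cos(3*x) + sin(3*x)/3; evaluating from 0 to 2*pi: ∫_{0}^{2*pi} (3*x) sin(3*x) dx = (-2*pi) - (0) = -2*pi.
Hence b_6 = (1/pi)·(-2*pi) = -2.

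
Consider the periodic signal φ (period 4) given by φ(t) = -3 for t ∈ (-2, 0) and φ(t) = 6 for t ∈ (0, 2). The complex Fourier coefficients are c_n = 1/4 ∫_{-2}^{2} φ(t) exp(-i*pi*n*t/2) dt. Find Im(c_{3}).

-3/pi

Since φ is real-valued, Im(c_{3}) = -1/4 ∫_{-2}^{2} φ(t) sin(3*pi*t/2) dt = -b_{3}/2.
Split the integral at the breakpoints.
Directly, an antiderivative of (-3) sin(3*pi*t/2) is 2*cos(3*pi*t/2)/pi; evaluating from -2 to 0: ∫_{-2}^{0} (-3) sin(3*pi*t/2) dt = (2/pi) - (-2/pi) = 4/pi.
Directly, an antiderivative of (6) sin(3*pi*t/2) is -4*cos(3*pi*t/2)/pi; evaluating from 0 to 2: ∫_{0}^{2} (6) sin(3*pi*t/2) dt = (4/pi) - (-4/pi) = 8/pi.
So ∫_{-2}^{2} φ(t) sin(3*pi*t/2) dt = 12/pi.
Hence Im(c_{3}) = (-1/4)·(12/pi) = -3/pi.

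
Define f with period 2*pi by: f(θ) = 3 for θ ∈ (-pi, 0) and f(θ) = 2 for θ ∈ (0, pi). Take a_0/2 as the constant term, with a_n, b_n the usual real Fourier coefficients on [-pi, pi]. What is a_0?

5

a_0 = 1/pi ∫_{-pi}^{pi} f(θ) dθ = 1/pi · (5*pi) = 5.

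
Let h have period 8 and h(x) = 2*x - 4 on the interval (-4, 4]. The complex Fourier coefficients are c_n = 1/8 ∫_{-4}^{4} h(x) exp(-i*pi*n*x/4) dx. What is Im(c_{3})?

-8/(3*pi)

Since h is real-valued, Im(c_{3}) = -1/8 ∫_{-4}^{4} h(x) sin(3*pi*x/4) dx = -b_{3}/2.
Integrating by parts (boundary term plus one more integral), an antiderivative of (2*x - 4) sin(3*pi*x/4) is -8*x*cos(3*pi*x/4)/(3*pi) + 32*sin(3*pi*x/4)/(9*pi**2) + 16*cos(3*pi*x/4)/(3*pi); evaluating from -4 to 4: ∫_{-4}^{4} (2*x - 4) sin(3*pi*x/4) dx = (16/(3*pi)) - (-16/pi) = 64/(3*pi).
Hence Im(c_{3}) = (-1/8)·(64/(3*pi)) = -8/(3*pi).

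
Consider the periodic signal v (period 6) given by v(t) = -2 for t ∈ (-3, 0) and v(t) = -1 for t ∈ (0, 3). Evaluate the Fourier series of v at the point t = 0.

At t = 0 the one-sided limits are v(0^-) = -2 and v(0^+) = -1.
By Dirichlet's theorem the series converges to their average, [(-2) + (-1)]/2 = -3/2.

-3/2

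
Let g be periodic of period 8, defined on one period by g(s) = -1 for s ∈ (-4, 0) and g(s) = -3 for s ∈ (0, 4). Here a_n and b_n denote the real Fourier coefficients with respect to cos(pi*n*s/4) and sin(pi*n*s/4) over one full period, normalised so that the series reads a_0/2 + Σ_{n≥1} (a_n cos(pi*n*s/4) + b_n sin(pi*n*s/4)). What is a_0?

-4

a_0 = 1/4 ∫_{-4}^{4} g(s) ds = 1/4 · (-16) = -4.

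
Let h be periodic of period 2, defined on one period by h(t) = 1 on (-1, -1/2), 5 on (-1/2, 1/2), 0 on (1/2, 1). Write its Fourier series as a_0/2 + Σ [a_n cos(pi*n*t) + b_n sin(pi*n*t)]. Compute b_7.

-1/(7*pi)

b_7 = ∫_{-1}^{1} h(t) sin(7*pi*t) dt.
Split the integral at the breakpoints.
Directly, an antiderivative of (1) sin(7*pi*t) is -cos(7*pi*t)/(7*pi); evaluating from -1 to -1/2: ∫_{-1}^{-1/2} (1) sin(7*pi*t) dt = (0) - (1/(7*pi)) = -1/(7*pi).
Directly, an antiderivative of (5) sin(7*pi*t) is -5*cos(7*pi*t)/(7*pi); evaluating from -1/2 to 1/2: ∫_{-1/2}^{1/2} (5) sin(7*pi*t) dt = (0) - (0) = 0.
∫_{1/2}^{1} (0) sin(7*pi*t) dt = 0.
Summing the pieces gives b_7 = -1/(7*pi).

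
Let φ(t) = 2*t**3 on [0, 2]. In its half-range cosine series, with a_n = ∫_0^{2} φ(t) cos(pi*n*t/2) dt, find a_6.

a_6 = ∫_0^{2} (2*t**3) cos(3*pi*t) dt.
Integrating by parts three times (tabular method), an antiderivative of (2*t**3) cos(3*pi*t) is 2*t**3*sin(3*pi*t)/(3*pi) + 2*t**2*cos(3*pi*t)/(3*pi**2) - 4*t*sin(3*pi*t)/(9*pi**3) - 4*cos(3*pi*t)/(27*pi**4); evaluating from 0 to 2: ∫_{0}^{2} (2*t**3) cos(3*pi*t) dt = (4*(-1 + 18*pi**2)/(27*pi**4)) - (-4/(27*pi**4)) = 8/(3*pi**2).
Hence a_6 = 8/(3*pi**2).

8/(3*pi**2)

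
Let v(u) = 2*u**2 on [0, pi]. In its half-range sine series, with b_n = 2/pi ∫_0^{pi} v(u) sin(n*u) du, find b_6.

b_6 = 2/pi ∫_0^{pi} (2*u**2) sin(6*u) du.
Integrating by parts twice (tabular method), an antiderivative of (2*u**2) sin(6*u) is -u**2*cos(6*u)/3 + u*sin(6*u)/9 + cos(6*u)/54; evaluating from 0 to pi: ∫_{0}^{pi} (2*u**2) sin(6*u) du = (1/54 - pi**2/3) - (1/54) = -pi**2/3.
Hence b_6 = (2/pi)·(-pi**2/3) = -2*pi/3.

-2*pi/3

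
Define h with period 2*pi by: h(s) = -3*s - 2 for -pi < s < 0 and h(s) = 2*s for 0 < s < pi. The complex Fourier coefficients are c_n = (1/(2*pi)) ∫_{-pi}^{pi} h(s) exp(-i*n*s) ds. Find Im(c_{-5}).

Since h is real-valued, Im(c_{-5}) = -(1/(2*pi)) ∫_{-pi}^{pi} h(s) sin(-5*s) ds = b_{5}/2.
Split the integral at the breakpoints.
Integrating by parts (boundary term plus one more integral), an antiderivative of (-3*s - 2) sin(-5*s) is -3*s*cos(5*s)/5 + 3*sin(5*s)/25 - 2*cos(5*s)/5; evaluating from -pi to 0: ∫_{-pi}^{0} (-3*s - 2) sin(-5*s) ds = (-2/5) - (2/5 - 3*pi/5) = -4/5 + 3*pi/5.
Integrating by parts (boundary term plus one more integral), an antiderivative of (2*s) sin(-5*s) is 2*s*cos(5*s)/5 - 2*sin(5*s)/25; evaluating from 0 to pi: ∫_{0}^{pi} (2*s) sin(-5*s) ds = (-2*pi/5) - (0) = -2*pi/5.
So ∫_{-pi}^{pi} h(s) sin(-5*s) ds = -4/5 + pi/5.
Hence Im(c_{-5}) = (-1/(2*pi))·(-4/5 + pi/5) = (4 - pi)/(10*pi).

(4 - pi)/(10*pi)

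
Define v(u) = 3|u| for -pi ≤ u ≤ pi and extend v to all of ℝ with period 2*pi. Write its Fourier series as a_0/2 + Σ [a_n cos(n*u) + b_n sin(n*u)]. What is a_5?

-12/(25*pi)

a_5 = 1/pi ∫_{-pi}^{pi} v(u) cos(5*u) du.
v is even and cos(5*u) is even, so the integrand is even and a_5 = 2/pi ∫_0^{pi} v(u) cos(5*u) du.
Integrating by parts (boundary term plus one more integral), an antiderivative of (3*u) cos(5*u) is 3*u*sin(5*u)/5 + 3*cos(5*u)/25; evaluating from 0 to pi: ∫_{0}^{pi} (3*u) cos(5*u) du = (-3/25) - (3/25) = -6/25.
Hence a_5 = (2/pi)·(-6/25) = -12/(25*pi).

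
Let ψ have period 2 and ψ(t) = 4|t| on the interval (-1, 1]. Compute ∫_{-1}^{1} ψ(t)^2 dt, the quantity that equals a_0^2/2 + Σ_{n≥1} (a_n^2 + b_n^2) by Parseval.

32/3

∫_{-1}^{1} ψ(t)^2 dt = 32/3.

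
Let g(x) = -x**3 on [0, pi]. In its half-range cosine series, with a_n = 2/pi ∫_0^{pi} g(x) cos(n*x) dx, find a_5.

6*(-4 + 25*pi**2)/(625*pi)

a_5 = 2/pi ∫_0^{pi} (-x**3) cos(5*x) dx.
Integrating by parts three times (tabular method), an antiderivative of (-x**3) cos(5*x) is -x**3*sin(5*x)/5 - 3*x**2*cos(5*x)/25 + 6*x*sin(5*x)/125 + 6*cos(5*x)/625; evaluating from 0 to pi: ∫_{0}^{pi} (-x**3) cos(5*x) dx = (-6/625 + 3*pi**2/25) - (6/625) = -12/625 + 3*pi**2/25.
Hence a_5 = (2/pi)·(-12/625 + 3*pi**2/25) = 6*(-4 + 25*pi**2)/(625*pi).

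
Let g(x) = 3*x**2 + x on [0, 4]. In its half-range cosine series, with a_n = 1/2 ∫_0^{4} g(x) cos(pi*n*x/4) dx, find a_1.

-208/pi**2

a_1 = 1/2 ∫_0^{4} (3*x**2 + x) cos(pi*x/4) dx.
Integrating by parts twice (tabular method), an antiderivative of (3*x**2 + x) cos(pi*x/4) is 12*x**2*sin(pi*x/4)/pi + 4*x*sin(pi*x/4)/pi + 96*x*cos(pi*x/4)/pi**2 - 384*sin(pi*x/4)/pi**3 + 16*cos(pi*x/4)/pi**2; evaluating from 0 to 4: ∫_{0}^{4} (3*x**2 + x) cos(pi*x/4) dx = (-400/pi**2) - (16/pi**2) = -416/pi**2.
Hence a_1 = (1/2)·(-416/pi**2) = -208/pi**2.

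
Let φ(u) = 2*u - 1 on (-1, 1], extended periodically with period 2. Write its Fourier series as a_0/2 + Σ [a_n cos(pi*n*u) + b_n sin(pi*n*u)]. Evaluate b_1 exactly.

b_1 = ∫_{-1}^{1} φ(u) sin(pi*u) du.
Integrating by parts (boundary term plus one more integral), an antiderivative of (2*u - 1) sin(pi*u) is -2*u*cos(pi*u)/pi + 2*sin(pi*u)/pi**2 + cos(pi*u)/pi; evaluating from -1 to 1: ∫_{-1}^{1} (2*u - 1) sin(pi*u) du = (1/pi) - (-3/pi) = 4/pi.
Hence b_1 = 4/pi.

4/pi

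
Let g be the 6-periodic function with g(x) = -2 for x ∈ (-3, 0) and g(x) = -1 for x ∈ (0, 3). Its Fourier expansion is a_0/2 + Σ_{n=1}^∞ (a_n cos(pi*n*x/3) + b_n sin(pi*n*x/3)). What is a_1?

a_1 = 1/3 ∫_{-3}^{3} g(x) cos(pi*x/3) dx.
Split the integral at the breakpoints.
Directly, an antiderivative of (-2) cos(pi*x/3) is -6*sin(pi*x/3)/pi; evaluating from -3 to 0: ∫_{-3}^{0} (-2) cos(pi*x/3) dx = (0) - (0) = 0.
Directly, an antiderivative of (-1) cos(pi*x/3) is -3*sin(pi*x/3)/pi; evaluating from 0 to 3: ∫_{0}^{3} (-1) cos(pi*x/3) dx = (0) - (0) = 0.
Summing the pieces and multiplying by (1/3) gives a_1 = 0.

0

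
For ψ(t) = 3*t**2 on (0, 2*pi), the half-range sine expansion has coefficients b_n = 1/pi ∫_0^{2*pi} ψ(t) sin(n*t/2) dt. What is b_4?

b_4 = 1/pi ∫_0^{2*pi} (3*t**2) sin(2*t) dt.
Integrating by parts twice (tabular method), an antiderivative of (3*t**2) sin(2*t) is -3*t**2*cos(2*t)/2 + 3*t*sin(2*t)/2 + 3*cos(2*t)/4; evaluating from 0 to 2*pi: ∫_{0}^{2*pi} (3*t**2) sin(2*t) dt = (3/4 - 6*pi**2) - (3/4) = -6*pi**2.
Hence b_4 = (1/pi)·(-6*pi**2) = -6*pi.

-6*pi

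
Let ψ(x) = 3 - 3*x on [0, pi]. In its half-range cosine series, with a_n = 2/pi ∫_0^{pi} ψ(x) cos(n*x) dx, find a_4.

a_4 = 2/pi ∫_0^{pi} (3 - 3*x) cos(4*x) dx.
Integrating by parts (boundary term plus one more integral), an antiderivative of (3 - 3*x) cos(4*x) is -3*x*sin(4*x)/4 + 3*sin(4*x)/4 - 3*cos(4*x)/16; evaluating from 0 to pi: ∫_{0}^{pi} (3 - 3*x) cos(4*x) dx = (-3/16) - (-3/16) = 0.
Hence a_4 = (2/pi)·(0) = 0.

0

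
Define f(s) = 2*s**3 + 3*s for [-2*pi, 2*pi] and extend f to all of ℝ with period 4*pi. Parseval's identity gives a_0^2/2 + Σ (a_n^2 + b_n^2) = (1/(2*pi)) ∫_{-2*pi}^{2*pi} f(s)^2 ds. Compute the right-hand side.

(1/(2*pi)) ∫_{-2*pi}^{2*pi} f(s)^2 ds = (1/(2*pi)) · (16*pi**3*(105 + 336*pi**2 + 320*pi**4)/35) = 8*pi**2*(105 + 336*pi**2 + 320*pi**4)/35.

8*pi**2*(105 + 336*pi**2 + 320*pi**4)/35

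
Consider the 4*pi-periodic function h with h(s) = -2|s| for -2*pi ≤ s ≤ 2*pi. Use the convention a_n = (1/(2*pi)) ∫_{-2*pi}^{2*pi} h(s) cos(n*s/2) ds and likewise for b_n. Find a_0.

a_0 = (1/(2*pi)) ∫_{-2*pi}^{2*pi} h(s) ds = (1/(2*pi)) · (-8*pi**2) = -4*pi.

-4*pi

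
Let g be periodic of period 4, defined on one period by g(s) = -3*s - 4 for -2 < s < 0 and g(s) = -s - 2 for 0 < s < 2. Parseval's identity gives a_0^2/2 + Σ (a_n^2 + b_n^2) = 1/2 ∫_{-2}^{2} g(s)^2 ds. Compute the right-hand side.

1/2 ∫_{-2}^{2} g(s)^2 ds = 1/2 · (80/3) = 40/3.

40/3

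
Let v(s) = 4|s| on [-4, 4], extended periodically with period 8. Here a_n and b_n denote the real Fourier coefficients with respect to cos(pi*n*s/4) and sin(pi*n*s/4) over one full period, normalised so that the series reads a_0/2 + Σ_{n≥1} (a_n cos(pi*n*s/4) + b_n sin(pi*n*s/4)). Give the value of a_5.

a_5 = 1/4 ∫_{-4}^{4} v(s) cos(5*pi*s/4) ds.
v is even and cos(5*pi*s/4) is even, so the integrand is even and a_5 = 1/2 ∫_0^{4} v(s) cos(5*pi*s/4) ds.
Integrating by parts (boundary term plus one more integral), an antiderivative of (4*s) cos(5*pi*s/4) is 16*s*sin(5*pi*s/4)/(5*pi) + 64*cos(5*pi*s/4)/(25*pi**2); evaluating from 0 to 4: ∫_{0}^{4} (4*s) cos(5*pi*s/4) ds = (-64/(25*pi**2)) - (64/(25*pi**2)) = -128/(25*pi**2).
Hence a_5 = (1/2)·(-128/(25*pi**2)) = -64/(25*pi**2).

-64/(25*pi**2)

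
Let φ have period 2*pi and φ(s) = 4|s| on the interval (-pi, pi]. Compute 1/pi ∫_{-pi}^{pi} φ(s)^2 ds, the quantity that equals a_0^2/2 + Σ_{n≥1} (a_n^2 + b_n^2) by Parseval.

32*pi**2/3

1/pi ∫_{-pi}^{pi} φ(s)^2 ds = 1/pi · (32*pi**3/3) = 32*pi**2/3.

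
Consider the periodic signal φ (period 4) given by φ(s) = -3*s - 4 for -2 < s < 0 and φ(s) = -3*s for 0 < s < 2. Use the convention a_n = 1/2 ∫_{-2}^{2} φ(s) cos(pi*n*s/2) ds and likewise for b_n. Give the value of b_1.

b_1 = 1/2 ∫_{-2}^{2} φ(s) sin(pi*s/2) ds.
Split the integral at the breakpoints.
Integrating by parts (boundary term plus one more integral), an antiderivative of (-3*s - 4) sin(pi*s/2) is 6*s*cos(pi*s/2)/pi - 12*sin(pi*s/2)/pi**2 + 8*cos(pi*s/2)/pi; evaluating from -2 to 0: ∫_{-2}^{0} (-3*s - 4) sin(pi*s/2) ds = (8/pi) - (4/pi) = 4/pi.
Integrating by parts (boundary term plus one more integral), an antiderivative of (-3*s) sin(pi*s/2) is 6*s*cos(pi*s/2)/pi - 12*sin(pi*s/2)/pi**2; evaluating from 0 to 2: ∫_{0}^{2} (-3*s) sin(pi*s/2) ds = (-12/pi) - (0) = -12/pi.
Summing the pieces and multiplying by (1/2) gives b_1 = -4/pi.

-4/pi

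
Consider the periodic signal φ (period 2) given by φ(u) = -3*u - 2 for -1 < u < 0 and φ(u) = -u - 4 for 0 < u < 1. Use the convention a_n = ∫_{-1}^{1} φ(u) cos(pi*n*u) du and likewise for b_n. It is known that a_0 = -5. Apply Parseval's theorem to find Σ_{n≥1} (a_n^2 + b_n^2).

53/6

Parseval: a_0^2/2 + Σ_{n≥1} (a_n^2+b_n^2) = ∫_{-1}^{1} φ(u)^2 du = 64/3.
Subtract a_0^2/2 = 25/2: Σ (a_n^2+b_n^2) = 53/6.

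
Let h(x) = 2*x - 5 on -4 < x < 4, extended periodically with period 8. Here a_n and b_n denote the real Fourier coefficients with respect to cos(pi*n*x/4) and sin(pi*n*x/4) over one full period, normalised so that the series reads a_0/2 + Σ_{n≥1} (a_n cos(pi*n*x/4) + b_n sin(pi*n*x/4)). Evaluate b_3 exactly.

16/(3*pi)

b_3 = 1/4 ∫_{-4}^{4} h(x) sin(3*pi*x/4) dx.
Integrating by parts (boundary term plus one more integral), an antiderivative of (2*x - 5) sin(3*pi*x/4) is -8*x*cos(3*pi*x/4)/(3*pi) + 32*sin(3*pi*x/4)/(9*pi**2) + 20*cos(3*pi*x/4)/(3*pi); evaluating from -4 to 4: ∫_{-4}^{4} (2*x - 5) sin(3*pi*x/4) dx = (4/pi) - (-52/(3*pi)) = 64/(3*pi).
Hence b_3 = (1/4)·(64/(3*pi)) = 16/(3*pi).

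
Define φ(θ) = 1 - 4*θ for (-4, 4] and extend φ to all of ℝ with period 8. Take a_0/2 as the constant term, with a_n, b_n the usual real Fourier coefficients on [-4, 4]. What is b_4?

8/pi

b_4 = 1/4 ∫_{-4}^{4} φ(θ) sin(pi*θ) dθ.
Integrating by parts (boundary term plus one more integral), an antiderivative of (1 - 4*θ) sin(pi*θ) is 4*θ*cos(pi*θ)/pi - 4*sin(pi*θ)/pi**2 - cos(pi*θ)/pi; evaluating from -4 to 4: ∫_{-4}^{4} (1 - 4*θ) sin(pi*θ) dθ = (15/pi) - (-17/pi) = 32/pi.
Hence b_4 = (1/4)·(32/pi) = 8/pi.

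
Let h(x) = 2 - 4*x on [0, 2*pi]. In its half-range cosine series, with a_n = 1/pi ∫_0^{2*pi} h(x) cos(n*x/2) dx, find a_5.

a_5 = 1/pi ∫_0^{2*pi} (2 - 4*x) cos(5*x/2) dx.
Integrating by parts (boundary term plus one more integral), an antiderivative of (2 - 4*x) cos(5*x/2) is -8*x*sin(5*x/2)/5 + 4*sin(5*x/2)/5 - 16*cos(5*x/2)/25; evaluating from 0 to 2*pi: ∫_{0}^{2*pi} (2 - 4*x) cos(5*x/2) dx = (16/25) - (-16/25) = 32/25.
Hence a_5 = (1/pi)·(32/25) = 32/(25*pi).

32/(25*pi)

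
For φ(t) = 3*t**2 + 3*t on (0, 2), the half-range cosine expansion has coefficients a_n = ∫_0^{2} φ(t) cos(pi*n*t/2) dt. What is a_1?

-72/pi**2

a_1 = ∫_0^{2} (3*t**2 + 3*t) cos(pi*t/2) dt.
Integrating by parts twice (tabular method), an antiderivative of (3*t**2 + 3*t) cos(pi*t/2) is 6*t**2*sin(pi*t/2)/pi + 6*t*sin(pi*t/2)/pi + 24*t*cos(pi*t/2)/pi**2 - 48*sin(pi*t/2)/pi**3 + 12*cos(pi*t/2)/pi**2; evaluating from 0 to 2: ∫_{0}^{2} (3*t**2 + 3*t) cos(pi*t/2) dt = (-60/pi**2) - (12/pi**2) = -72/pi**2.
Hence a_1 = -72/pi**2.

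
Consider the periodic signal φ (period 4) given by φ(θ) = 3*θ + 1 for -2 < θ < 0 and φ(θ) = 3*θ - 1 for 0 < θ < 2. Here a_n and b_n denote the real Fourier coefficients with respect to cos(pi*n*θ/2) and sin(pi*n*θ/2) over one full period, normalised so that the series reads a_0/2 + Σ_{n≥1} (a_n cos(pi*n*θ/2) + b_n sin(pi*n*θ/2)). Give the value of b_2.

b_2 = 1/2 ∫_{-2}^{2} φ(θ) sin(pi*θ) dθ.
φ is odd and sin(pi*θ) is odd, so the integrand is even and b_2 = ∫_0^{2} φ(θ) sin(pi*θ) dθ.
Integrating by parts (boundary term plus one more integral), an antiderivative of (3*θ - 1) sin(pi*θ) is -3*θ*cos(pi*θ)/pi + 3*sin(pi*θ)/pi**2 + cos(pi*θ)/pi; evaluating from 0 to 2: ∫_{0}^{2} (3*θ - 1) sin(pi*θ) dθ = (-5/pi) - (1/pi) = -6/pi.
Hence b_2 = -6/pi.

-6/pi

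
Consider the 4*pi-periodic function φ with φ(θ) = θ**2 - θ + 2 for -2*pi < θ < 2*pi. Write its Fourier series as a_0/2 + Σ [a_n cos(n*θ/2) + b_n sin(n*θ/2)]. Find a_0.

a_0 = (1/(2*pi)) ∫_{-2*pi}^{2*pi} φ(θ) dθ = (1/(2*pi)) · (8*pi + 16*pi**3/3) = 4 + 8*pi**2/3.

4 + 8*pi**2/3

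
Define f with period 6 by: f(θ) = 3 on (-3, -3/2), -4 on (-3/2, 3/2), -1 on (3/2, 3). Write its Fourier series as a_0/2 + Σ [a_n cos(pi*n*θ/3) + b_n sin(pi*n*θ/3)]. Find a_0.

-3

a_0 = 1/3 ∫_{-3}^{3} f(θ) dθ = 1/3 · (-9) = -3.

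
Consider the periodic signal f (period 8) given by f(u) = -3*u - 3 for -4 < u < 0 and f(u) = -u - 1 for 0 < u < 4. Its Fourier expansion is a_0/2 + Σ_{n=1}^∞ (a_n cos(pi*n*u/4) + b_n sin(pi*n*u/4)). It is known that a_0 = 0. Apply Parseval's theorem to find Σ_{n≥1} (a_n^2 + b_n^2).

94/3

Parseval: a_0^2/2 + Σ_{n≥1} (a_n^2+b_n^2) = 1/4 ∫_{-4}^{4} f(u)^2 du = 94/3.
Subtract a_0^2/2 = 0: Σ (a_n^2+b_n^2) = 94/3.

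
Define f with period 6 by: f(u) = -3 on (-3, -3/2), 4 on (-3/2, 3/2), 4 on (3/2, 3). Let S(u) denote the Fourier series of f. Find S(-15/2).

1/2

u = -15/2 differs from u = -3/2 by -1 full period(s), and the series is 6-periodic.
At u = -3/2 the one-sided limits are f(-3/2^-) = -3 and f(-3/2^+) = 4.
By Dirichlet's theorem the series converges to their average, [(-3) + (4)]/2 = 1/2.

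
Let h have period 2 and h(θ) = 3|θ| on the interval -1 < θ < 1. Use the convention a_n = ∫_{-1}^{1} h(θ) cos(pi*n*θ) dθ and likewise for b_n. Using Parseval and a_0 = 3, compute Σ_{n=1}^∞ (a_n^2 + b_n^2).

Parseval: a_0^2/2 + Σ_{n≥1} (a_n^2+b_n^2) = ∫_{-1}^{1} h(θ)^2 dθ = 6.
Subtract a_0^2/2 = 9/2: Σ (a_n^2+b_n^2) = 3/2.

3/2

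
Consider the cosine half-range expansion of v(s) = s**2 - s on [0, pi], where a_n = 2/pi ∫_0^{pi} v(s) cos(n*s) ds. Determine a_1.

-4 + 4/pi

a_1 = 2/pi ∫_0^{pi} (s**2 - s) cos(s) ds.
Integrating by parts twice (tabular method), an antiderivative of (s**2 - s) cos(s) is s**2*sin(s) - s*sin(s) + 2*s*cos(s) - 2*sin(s) - cos(s); evaluating from 0 to pi: ∫_{0}^{pi} (s**2 - s) cos(s) ds = (1 - 2*pi) - (-1) = 2 - 2*pi.
Hence a_1 = (2/pi)·(2 - 2*pi) = -4 + 4/pi.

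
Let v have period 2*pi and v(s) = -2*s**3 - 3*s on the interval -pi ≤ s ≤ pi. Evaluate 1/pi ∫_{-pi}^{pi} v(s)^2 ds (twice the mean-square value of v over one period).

1/pi ∫_{-pi}^{pi} v(s)^2 ds = 1/pi · (2*pi**3*(105 + 84*pi**2 + 20*pi**4)/35) = 2*pi**2*(105 + 84*pi**2 + 20*pi**4)/35.

2*pi**2*(105 + 84*pi**2 + 20*pi**4)/35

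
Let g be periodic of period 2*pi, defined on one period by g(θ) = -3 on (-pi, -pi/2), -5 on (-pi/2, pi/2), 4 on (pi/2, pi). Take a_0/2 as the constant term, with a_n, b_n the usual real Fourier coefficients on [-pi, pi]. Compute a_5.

-11/(5*pi)

a_5 = 1/pi ∫_{-pi}^{pi} g(θ) cos(5*θ) dθ.
Split the integral at the breakpoints.
Directly, an antiderivative of (-3) cos(5*θ) is -3*sin(5*θ)/5; evaluating from -pi to -pi/2: ∫_{-pi}^{-pi/2} (-3) cos(5*θ) dθ = (3/5) - (0) = 3/5.
Directly, an antiderivative of (-5) cos(5*θ) is -sin(5*θ); evaluating from -pi/2 to pi/2: ∫_{-pi/2}^{pi/2} (-5) cos(5*θ) dθ = (-1) - (1) = -2.
Directly, an antiderivative of (4) cos(5*θ) is 4*sin(5*θ)/5; evaluating from pi/2 to pi: ∫_{pi/2}^{pi} (4) cos(5*θ) dθ = (0) - (4/5) = -4/5.
Summing the pieces and multiplying by (1/pi) gives a_5 = -11/(5*pi).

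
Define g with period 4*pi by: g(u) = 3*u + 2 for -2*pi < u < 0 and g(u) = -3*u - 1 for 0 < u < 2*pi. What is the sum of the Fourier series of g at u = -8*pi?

u = -8*pi differs from u = 0 by -2 full period(s), and the series is 4*pi-periodic.
At u = 0 the one-sided limits are g(0^-) = 2 and g(0^+) = -1.
By Dirichlet's theorem the series converges to their average, [(2) + (-1)]/2 = 1/2.

1/2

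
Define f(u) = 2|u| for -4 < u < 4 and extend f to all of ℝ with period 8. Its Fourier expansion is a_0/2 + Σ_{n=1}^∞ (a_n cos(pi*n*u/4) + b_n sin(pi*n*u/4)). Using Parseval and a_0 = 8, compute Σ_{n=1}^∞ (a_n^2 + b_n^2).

Parseval: a_0^2/2 + Σ_{n≥1} (a_n^2+b_n^2) = 1/4 ∫_{-4}^{4} f(u)^2 du = 128/3.
Subtract a_0^2/2 = 32: Σ (a_n^2+b_n^2) = 32/3.

32/3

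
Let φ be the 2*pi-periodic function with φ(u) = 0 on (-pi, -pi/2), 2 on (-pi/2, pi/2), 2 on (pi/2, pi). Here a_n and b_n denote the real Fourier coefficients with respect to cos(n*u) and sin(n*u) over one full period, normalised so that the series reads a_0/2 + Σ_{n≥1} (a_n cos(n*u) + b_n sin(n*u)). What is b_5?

b_5 = 1/pi ∫_{-pi}^{pi} φ(u) sin(5*u) du.
Split the integral at the breakpoints.
∫_{-pi}^{-pi/2} (0) sin(5*u) du = 0.
Directly, an antiderivative of (2) sin(5*u) is -2*cos(5*u)/5; evaluating from -pi/2 to pi/2: ∫_{-pi/2}^{pi/2} (2) sin(5*u) du = (0) - (0) = 0.
Directly, an antiderivative of (2) sin(5*u) is -2*cos(5*u)/5; evaluating from pi/2 to pi: ∫_{pi/2}^{pi} (2) sin(5*u) du = (2/5) - (0) = 2/5.
Summing the pieces and multiplying by (1/pi) gives b_5 = 2/(5*pi).

2/(5*pi)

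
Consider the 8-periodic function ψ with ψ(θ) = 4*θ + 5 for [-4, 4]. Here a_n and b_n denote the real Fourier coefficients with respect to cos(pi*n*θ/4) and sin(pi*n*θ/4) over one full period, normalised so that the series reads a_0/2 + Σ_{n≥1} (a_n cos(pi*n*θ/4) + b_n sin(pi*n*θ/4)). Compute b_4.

-8/pi

b_4 = 1/4 ∫_{-4}^{4} ψ(θ) sin(pi*θ) dθ.
Integrating by parts (boundary term plus one more integral), an antiderivative of (4*θ + 5) sin(pi*θ) is -4*θ*cos(pi*θ)/pi + 4*sin(pi*θ)/pi**2 - 5*cos(pi*θ)/pi; evaluating from -4 to 4: ∫_{-4}^{4} (4*θ + 5) sin(pi*θ) dθ = (-21/pi) - (11/pi) = -32/pi.
Hence b_4 = (1/4)·(-32/pi) = -8/pi.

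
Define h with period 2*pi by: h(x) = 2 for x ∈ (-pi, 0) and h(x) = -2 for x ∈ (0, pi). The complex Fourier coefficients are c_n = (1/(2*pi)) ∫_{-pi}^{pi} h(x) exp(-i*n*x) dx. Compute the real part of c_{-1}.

0

Since h is real-valued, Re(c_{-1}) = (1/(2*pi)) ∫_{-pi}^{pi} h(x) cos(-x) dx = a_{1}/2.
(h is odd, so the integrand is odd over a symmetric interval and the integral vanishes.)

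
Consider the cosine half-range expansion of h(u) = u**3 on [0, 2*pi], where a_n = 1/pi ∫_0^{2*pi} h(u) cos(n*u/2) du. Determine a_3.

16*(4 - 9*pi**2)/(27*pi)

a_3 = 1/pi ∫_0^{2*pi} (u**3) cos(3*u/2) du.
Integrating by parts three times (tabular method), an antiderivative of (u**3) cos(3*u/2) is 2*u**3*sin(3*u/2)/3 + 4*u**2*cos(3*u/2)/3 - 16*u*sin(3*u/2)/9 - 32*cos(3*u/2)/27; evaluating from 0 to 2*pi: ∫_{0}^{2*pi} (u**3) cos(3*u/2) du = (32/27 - 16*pi**2/3) - (-32/27) = 64/27 - 16*pi**2/3.
Hence a_3 = (1/pi)·(64/27 - 16*pi**2/3) = 16*(4 - 9*pi**2)/(27*pi).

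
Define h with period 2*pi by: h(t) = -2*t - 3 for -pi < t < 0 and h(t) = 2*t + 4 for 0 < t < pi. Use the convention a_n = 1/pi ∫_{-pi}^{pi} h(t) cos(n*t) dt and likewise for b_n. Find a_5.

-8/(25*pi)

a_5 = 1/pi ∫_{-pi}^{pi} h(t) cos(5*t) dt.
Split the integral at the breakpoints.
Integrating by parts (boundary term plus one more integral), an antiderivative of (-2*t - 3) cos(5*t) is -2*t*sin(5*t)/5 - 3*sin(5*t)/5 - 2*cos(5*t)/25; evaluating from -pi to 0: ∫_{-pi}^{0} (-2*t - 3) cos(5*t) dt = (-2/25) - (2/25) = -4/25.
Integrating by parts (boundary term plus one more integral), an antiderivative of (2*t + 4) cos(5*t) is 2*t*sin(5*t)/5 + 4*sin(5*t)/5 + 2*cos(5*t)/25; evaluating from 0 to pi: ∫_{0}^{pi} (2*t + 4) cos(5*t) dt = (-2/25) - (2/25) = -4/25.
Summing the pieces and multiplying by (1/pi) gives a_5 = -8/(25*pi).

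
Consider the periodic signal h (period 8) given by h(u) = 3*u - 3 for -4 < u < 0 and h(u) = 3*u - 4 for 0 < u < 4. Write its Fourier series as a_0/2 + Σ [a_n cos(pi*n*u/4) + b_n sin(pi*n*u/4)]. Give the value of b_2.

-12/pi

b_2 = 1/4 ∫_{-4}^{4} h(u) sin(pi*u/2) du.
Split the integral at the breakpoints.
Integrating by parts (boundary term plus one more integral), an antiderivative of (3*u - 3) sin(pi*u/2) is -6*u*cos(pi*u/2)/pi + 12*sin(pi*u/2)/pi**2 + 6*cos(pi*u/2)/pi; evaluating from -4 to 0: ∫_{-4}^{0} (3*u - 3) sin(pi*u/2) du = (6/pi) - (30/pi) = -24/pi.
Integrating by parts (boundary term plus one more integral), an antiderivative of (3*u - 4) sin(pi*u/2) is -6*u*cos(pi*u/2)/pi + 12*sin(pi*u/2)/pi**2 + 8*cos(pi*u/2)/pi; evaluating from 0 to 4: ∫_{0}^{4} (3*u - 4) sin(pi*u/2) du = (-16/pi) - (8/pi) = -24/pi.
Summing the pieces and multiplying by (1/4) gives b_2 = -12/pi.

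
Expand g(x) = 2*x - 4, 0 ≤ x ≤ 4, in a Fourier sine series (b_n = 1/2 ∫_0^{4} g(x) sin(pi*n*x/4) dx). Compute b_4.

-4/pi

b_4 = 1/2 ∫_0^{4} (2*x - 4) sin(pi*x) dx.
Integrating by parts (boundary term plus one more integral), an antiderivative of (2*x - 4) sin(pi*x) is -2*x*cos(pi*x)/pi + 2*sin(pi*x)/pi**2 + 4*cos(pi*x)/pi; evaluating from 0 to 4: ∫_{0}^{4} (2*x - 4) sin(pi*x) dx = (-4/pi) - (4/pi) = -8/pi.
Hence b_4 = (1/2)·(-8/pi) = -4/pi.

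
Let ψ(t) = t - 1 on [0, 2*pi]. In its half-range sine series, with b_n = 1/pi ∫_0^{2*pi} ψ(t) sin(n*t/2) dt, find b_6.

-2/3

b_6 = 1/pi ∫_0^{2*pi} (t - 1) sin(3*t) dt.
Integrating by parts (boundary term plus one more integral), an antiderivative of (t - 1) sin(3*t) is -t*cos(3*t)/3 + sin(3*t)/9 + cos(3*t)/3; evaluating from 0 to 2*pi: ∫_{0}^{2*pi} (t - 1) sin(3*t) dt = (1/3 - 2*pi/3) - (1/3) = -2*pi/3.
Hence b_6 = (1/pi)·(-2*pi/3) = -2/3.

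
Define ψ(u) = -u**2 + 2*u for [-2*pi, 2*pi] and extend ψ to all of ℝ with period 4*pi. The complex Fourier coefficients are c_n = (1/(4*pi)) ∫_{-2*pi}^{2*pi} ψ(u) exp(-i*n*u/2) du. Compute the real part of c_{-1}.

Since ψ is real-valued, Re(c_{-1}) = (1/(4*pi)) ∫_{-2*pi}^{2*pi} ψ(u) cos(-u/2) du = a_{1}/2.
Integrating by parts twice (tabular method), an antiderivative of (-u**2 + 2*u) cos(-u/2) is -2*u**2*sin(u/2) + 4*u*sin(u/2) - 8*u*cos(u/2) + 16*sin(u/2) + 8*cos(u/2); evaluating from -2*pi to 2*pi: ∫_{-2*pi}^{2*pi} (-u**2 + 2*u) cos(-u/2) du = (-8 + 16*pi) - (-16*pi - 8) = 32*pi.
Hence Re(c_{-1}) = (1/(4*pi))·(32*pi) = 8.

8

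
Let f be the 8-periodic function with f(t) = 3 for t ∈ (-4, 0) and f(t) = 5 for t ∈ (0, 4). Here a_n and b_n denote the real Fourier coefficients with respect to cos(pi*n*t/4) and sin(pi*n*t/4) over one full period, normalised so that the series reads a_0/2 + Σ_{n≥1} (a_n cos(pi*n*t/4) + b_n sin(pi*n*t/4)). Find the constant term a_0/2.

4

a_0 = 1/4 ∫_{-4}^{4} f(t) dt = 1/4 · (32) = 8.
So the constant term a_0/2 = 4.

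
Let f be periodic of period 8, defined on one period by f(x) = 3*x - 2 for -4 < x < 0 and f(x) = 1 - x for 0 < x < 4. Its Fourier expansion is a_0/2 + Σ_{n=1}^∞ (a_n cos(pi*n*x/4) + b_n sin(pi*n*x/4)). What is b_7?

2/pi

b_7 = 1/4 ∫_{-4}^{4} f(x) sin(7*pi*x/4) dx.
Split the integral at the breakpoints.
Integrating by parts (boundary term plus one more integral), an antiderivative of (3*x - 2) sin(7*pi*x/4) is -12*x*cos(7*pi*x/4)/(7*pi) + 48*sin(7*pi*x/4)/(49*pi**2) + 8*cos(7*pi*x/4)/(7*pi); evaluating from -4 to 0: ∫_{-4}^{0} (3*x - 2) sin(7*pi*x/4) dx = (8/(7*pi)) - (-8/pi) = 64/(7*pi).
Integrating by parts (boundary term plus one more integral), an antiderivative of (1 - x) sin(7*pi*x/4) is 4*x*cos(7*pi*x/4)/(7*pi) - 16*sin(7*pi*x/4)/(49*pi**2) - 4*cos(7*pi*x/4)/(7*pi); evaluating from 0 to 4: ∫_{0}^{4} (1 - x) sin(7*pi*x/4) dx = (-12/(7*pi)) - (-4/(7*pi)) = -8/(7*pi).
Summing the pieces and multiplying by (1/4) gives b_7 = 2/pi.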